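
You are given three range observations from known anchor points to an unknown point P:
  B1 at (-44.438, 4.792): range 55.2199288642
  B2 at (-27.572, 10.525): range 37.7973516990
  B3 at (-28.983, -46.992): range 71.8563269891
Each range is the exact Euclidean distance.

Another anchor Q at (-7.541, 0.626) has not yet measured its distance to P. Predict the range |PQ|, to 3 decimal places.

eq1: (x + 44.438)² + (y − 4.792)² = 55.2199288642²
eq2: (x + 27.572)² + (y − 10.525)² = 37.7973516990²
eq3: (x + 28.983)² + (y + 46.992)² = 71.8563269891²
eq1−eq3, eq1−eq2 (x²,y² cancel):
  30.910·x − 103.568·y = -1063.527940
  33.732·x + 11.466·y = 493.892449
det = 30.910·11.466 − -103.568·33.732 = 3847.969836
x = (-1063.527940·11.466 − -103.568·493.892449) / 3847.969836 = 10.124051
y = (30.910·493.892449 − -1063.527940·33.732) / 3847.969836 = 13.290421
|P − Q| = √((10.124051 − -7.541)² + (13.290421 − 0.626)²) = 21.735721

21.736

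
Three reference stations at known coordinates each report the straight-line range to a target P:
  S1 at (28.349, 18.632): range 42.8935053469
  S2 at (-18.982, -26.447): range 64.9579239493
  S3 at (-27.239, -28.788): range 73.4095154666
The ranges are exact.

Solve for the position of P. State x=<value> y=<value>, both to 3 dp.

eq1: (x − 28.349)² + (y − 18.632)² = 42.8935053469²
eq2: (x + 18.982)² + (y + 26.447)² = 64.9579239493²
eq3: (x + 27.239)² + (y + 28.788)² = 73.4095154666²
eq3−eq2, eq3−eq1 (x²,y² cancel):
  16.514·x + 4.682·y = 658.473145
  111.176·x + 94.840·y = 3129.209320
det = 16.514·94.840 − 4.682·111.176 = 1045.661728
x = (658.473145·94.840 − 4.682·3129.209320) / 1045.661728 = 45.711375
y = (16.514·3129.209320 − 658.473145·111.176) / 1045.661728 = -20.590452

x=45.711 y=-20.590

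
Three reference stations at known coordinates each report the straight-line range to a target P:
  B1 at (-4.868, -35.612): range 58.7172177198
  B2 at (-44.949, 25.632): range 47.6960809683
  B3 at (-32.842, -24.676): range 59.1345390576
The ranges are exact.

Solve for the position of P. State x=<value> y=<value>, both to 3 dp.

eq1: (x + 4.868)² + (y + 35.612)² = 58.7172177198²
eq2: (x + 44.949)² + (y − 25.632)² = 47.6960809683²
eq3: (x + 32.842)² + (y + 24.676)² = 59.1345390576²
eq3−eq2, eq3−eq1 (x²,y² cancel):
  -24.214·x + 100.616·y = 2211.887655
  55.948·x − 21.872·y = -346.407919
det = -24.214·-21.872 − 100.616·55.948 = -5099.655360
x = (2211.887655·-21.872 − 100.616·-346.407919) / -5099.655360 = 2.651989
y = (-24.214·-346.407919 − 2211.887655·55.948) / -5099.655360 = 22.621680

x=2.652 y=22.622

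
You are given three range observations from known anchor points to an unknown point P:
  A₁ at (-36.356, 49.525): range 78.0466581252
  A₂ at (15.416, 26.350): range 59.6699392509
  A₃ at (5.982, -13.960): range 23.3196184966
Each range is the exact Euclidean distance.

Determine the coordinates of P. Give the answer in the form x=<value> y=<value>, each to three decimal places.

eq1: (x + 36.356)² + (y − 49.525)² = 78.0466581252²
eq2: (x − 15.416)² + (y − 26.350)² = 59.6699392509²
eq3: (x − 5.982)² + (y + 13.960)² = 23.3196184966²
eq2−eq1, eq2−eq3 (x²,y² cancel):
  -103.544·x + 46.350·y = 311.729611
  -18.868·x − 80.620·y = 2315.387411
det = -103.544·-80.620 − 46.350·-18.868 = 9222.249080
x = (311.729611·-80.620 − 46.350·2315.387411) / 9222.249080 = -14.361990
y = (-103.544·2315.387411 − 311.729611·-18.868) / 9222.249080 = -25.358539

x=-14.362 y=-25.359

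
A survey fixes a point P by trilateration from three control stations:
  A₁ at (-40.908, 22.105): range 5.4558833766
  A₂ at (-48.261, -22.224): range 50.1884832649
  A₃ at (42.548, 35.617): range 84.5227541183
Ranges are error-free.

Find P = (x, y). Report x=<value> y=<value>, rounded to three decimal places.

x=-41.586 y=27.519

eq1: (x + 40.908)² + (y − 22.105)² = 5.4558833766²
eq2: (x + 48.261)² + (y + 22.224)² = 50.1884832649²
eq3: (x − 42.548)² + (y − 35.617)² = 84.5227541183²
eq2−eq3, eq2−eq1 (x²,y² cancel):
  181.618·x + 115.682·y = -4369.339415
  14.706·x + 88.658·y = 1828.182381
det = 181.618·88.658 − 115.682·14.706 = 14400.669152
x = (-4369.339415·88.658 − 115.682·1828.182381) / 14400.669152 = -41.585893
y = (181.618·1828.182381 − -4369.339415·14.706) / 14400.669152 = 27.518605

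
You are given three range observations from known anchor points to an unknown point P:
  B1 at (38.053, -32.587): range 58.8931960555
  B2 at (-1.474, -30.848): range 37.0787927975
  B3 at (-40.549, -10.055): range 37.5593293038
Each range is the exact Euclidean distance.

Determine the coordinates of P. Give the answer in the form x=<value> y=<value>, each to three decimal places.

eq1: (x − 38.053)² + (y + 32.587)² = 58.8931960555²
eq2: (x + 1.474)² + (y + 30.848)² = 37.0787927975²
eq3: (x + 40.549)² + (y + 10.055)² = 37.5593293038²
eq3−eq2, eq3−eq1 (x²,y² cancel):
  78.150·x − 41.586·y = -755.686304
  157.204·x − 45.064·y = -1293.086372
det = 78.150·-45.064 − -41.586·157.204 = 3015.733944
x = (-755.686304·-45.064 − -41.586·-1293.086372) / 3015.733944 = -6.539052
y = (78.150·-1293.086372 − -755.686304·157.204) / 3015.733944 = 5.883215

x=-6.539 y=5.883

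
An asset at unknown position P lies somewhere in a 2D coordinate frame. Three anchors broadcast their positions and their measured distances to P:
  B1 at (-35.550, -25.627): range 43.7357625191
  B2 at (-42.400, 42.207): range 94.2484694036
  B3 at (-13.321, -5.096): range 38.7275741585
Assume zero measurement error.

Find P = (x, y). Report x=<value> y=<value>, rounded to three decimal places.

x=6.243 y=-38.519

eq1: (x + 35.550)² + (y + 25.627)² = 43.7357625191²
eq2: (x + 42.400)² + (y − 42.207)² = 94.2484694036²
eq3: (x + 13.321)² + (y + 5.096)² = 38.7275741585²
eq3−eq2, eq3−eq1 (x²,y² cancel):
  -58.158·x + 94.606·y = -4007.176393
  -44.458·x − 41.062·y = 1304.135449
det = -58.158·-41.062 − 94.606·-44.458 = 6594.077344
x = (-4007.176393·-41.062 − 94.606·1304.135449) / 6594.077344 = 6.242517
y = (-58.158·1304.135449 − -4007.176393·-44.458) / 6594.077344 = -38.518953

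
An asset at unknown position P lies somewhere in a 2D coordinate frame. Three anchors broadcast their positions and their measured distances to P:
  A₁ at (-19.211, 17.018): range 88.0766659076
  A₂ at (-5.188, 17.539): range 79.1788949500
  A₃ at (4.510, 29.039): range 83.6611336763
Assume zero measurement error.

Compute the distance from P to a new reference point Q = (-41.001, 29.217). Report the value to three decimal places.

eq1: (x + 19.211)² + (y − 17.018)² = 88.0766659076²
eq2: (x + 5.188)² + (y − 17.539)² = 79.1788949500²
eq3: (x − 4.510)² + (y − 29.039)² = 83.6611336763²
eq3−eq1, eq3−eq2 (x²,y² cancel):
  -47.442·x − 24.042·y = -963.242565
  -19.396·x − 23.000·y = 200.816126
det = -47.442·-23.000 − -24.042·-19.396 = 624.847368
x = (-963.242565·-23.000 − -24.042·200.816126) / 624.847368 = 43.182706
y = (-47.442·200.816126 − -963.242565·-19.396) / 624.847368 = -45.147300
|P − Q| = √((43.182706 − -41.001)² + (-45.147300 − 29.217)²) = 112.325177

112.325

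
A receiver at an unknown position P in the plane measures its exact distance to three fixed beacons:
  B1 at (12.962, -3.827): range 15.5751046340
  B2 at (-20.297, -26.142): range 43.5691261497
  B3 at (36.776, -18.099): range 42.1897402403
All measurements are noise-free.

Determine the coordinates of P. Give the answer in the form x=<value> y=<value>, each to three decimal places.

x=4.826 y=9.454

eq1: (x − 12.962)² + (y + 3.827)² = 15.5751046340²
eq2: (x + 20.297)² + (y + 26.142)² = 43.5691261497²
eq3: (x − 36.776)² + (y + 18.099)² = 42.1897402403²
eq2−eq1, eq2−eq3 (x²,y² cancel):
  66.518·x + 44.630·y = 742.971869
  114.146·x + 16.086·y = 702.970176
det = 66.518·16.086 − 44.630·114.146 = -4024.327432
x = (742.971869·16.086 − 44.630·702.970176) / -4024.327432 = 4.826176
y = (66.518·702.970176 − 742.971869·114.146) / -4024.327432 = 9.454275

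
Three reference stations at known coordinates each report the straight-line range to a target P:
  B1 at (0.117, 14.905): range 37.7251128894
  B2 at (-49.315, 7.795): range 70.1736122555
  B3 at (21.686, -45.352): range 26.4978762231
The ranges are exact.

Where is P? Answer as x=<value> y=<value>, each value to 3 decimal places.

eq1: (x − 0.117)² + (y − 14.905)² = 37.7251128894²
eq2: (x + 49.315)² + (y − 7.795)² = 70.1736122555²
eq3: (x − 21.686)² + (y + 45.352)² = 26.4978762231²
eq1−eq3, eq1−eq2 (x²,y² cancel):
  43.138·x − 120.514·y = 3025.960484
  -98.864·x − 14.220·y = -1230.593178
det = 43.138·-14.220 − -120.514·-98.864 = -12527.918456
x = (3025.960484·-14.220 − -120.514·-1230.593178) / -12527.918456 = 15.272518
y = (43.138·-1230.593178 − 3025.960484·-98.864) / -12527.918456 = -19.641988

x=15.273 y=-19.642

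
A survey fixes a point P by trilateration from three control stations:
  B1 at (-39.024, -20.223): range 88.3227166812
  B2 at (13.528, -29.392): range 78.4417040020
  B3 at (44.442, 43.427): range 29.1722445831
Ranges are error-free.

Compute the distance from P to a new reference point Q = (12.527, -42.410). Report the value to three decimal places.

eq1: (x + 39.024)² + (y + 20.223)² = 88.3227166812²
eq2: (x − 13.528)² + (y + 29.392)² = 78.4417040020²
eq3: (x − 44.442)² + (y − 43.427)² = 29.1722445831²
eq1−eq2, eq1−eq3 (x²,y² cancel):
  105.104·x − 18.338·y = 762.855498
  166.932·x + 127.300·y = 8879.035816
det = 105.104·127.300 − -18.338·166.932 = 16440.938216
x = (762.855498·127.300 − -18.338·8879.035816) / 16440.938216 = 15.810245
y = (105.104·8879.035816 − 762.855498·166.932) / 16440.938216 = 49.016496
|P − Q| = √((15.810245 − 12.527)² + (49.016496 − -42.410)²) = 91.485430

91.485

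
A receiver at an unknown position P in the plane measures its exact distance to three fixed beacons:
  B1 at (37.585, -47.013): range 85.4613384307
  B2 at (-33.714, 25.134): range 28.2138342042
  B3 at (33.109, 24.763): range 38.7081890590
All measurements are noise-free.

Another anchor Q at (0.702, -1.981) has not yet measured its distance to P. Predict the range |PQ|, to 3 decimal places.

eq1: (x − 37.585)² + (y + 47.013)² = 85.4613384307²
eq2: (x + 33.714)² + (y − 25.134)² = 28.2138342042²
eq3: (x − 33.109)² + (y − 24.763)² = 38.7081890590²
eq3−eq1, eq3−eq2 (x²,y² cancel):
  8.952·x − 143.552·y = -3891.874122
  -133.646·x + 0.742·y = 761.243162
det = 8.952·0.742 − -143.552·-133.646 = -19178.508208
x = (-3891.874122·0.742 − -143.552·761.243162) / -19178.508208 = -5.547366
y = (8.952·761.243162 − -3891.874122·-133.646) / -19178.508208 = 26.765312
|P − Q| = √((-5.547366 − 0.702)² + (26.765312 − -1.981)²) = 29.417767

29.418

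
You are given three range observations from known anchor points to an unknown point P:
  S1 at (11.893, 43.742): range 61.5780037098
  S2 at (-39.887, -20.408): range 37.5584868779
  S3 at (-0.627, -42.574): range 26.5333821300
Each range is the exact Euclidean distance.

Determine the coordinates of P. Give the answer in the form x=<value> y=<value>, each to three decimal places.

x=-2.575 y=-16.112

eq1: (x − 11.893)² + (y − 43.742)² = 61.5780037098²
eq2: (x + 39.887)² + (y + 20.408)² = 37.5584868779²
eq3: (x + 0.627)² + (y + 42.574)² = 26.5333821300²
eq2−eq1, eq2−eq3 (x²,y² cancel):
  103.560·x + 128.300·y = -2333.863824
  78.520·x − 44.332·y = 512.098941
det = 103.560·-44.332 − 128.300·78.520 = -14665.137920
x = (-2333.863824·-44.332 − 128.300·512.098941) / -14665.137920 = -2.574988
y = (103.560·512.098941 − -2333.863824·78.520) / -14665.137920 = -16.112222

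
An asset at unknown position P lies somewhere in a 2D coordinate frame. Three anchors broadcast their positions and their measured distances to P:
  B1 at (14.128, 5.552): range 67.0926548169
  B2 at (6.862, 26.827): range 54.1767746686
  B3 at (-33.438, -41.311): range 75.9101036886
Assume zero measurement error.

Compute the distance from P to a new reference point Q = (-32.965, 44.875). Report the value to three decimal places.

18.068

eq1: (x − 14.128)² + (y − 5.552)² = 67.0926548169²
eq2: (x − 6.862)² + (y − 26.827)² = 54.1767746686²
eq3: (x + 33.438)² + (y + 41.311)² = 75.9101036886²
eq3−eq2, eq3−eq1 (x²,y² cancel):
  80.600·x + 136.276·y = 769.297337
  95.132·x + 93.726·y = -1333.353965
det = 80.600·93.726 − 136.276·95.132 = -5409.892832
x = (769.297337·93.726 − 136.276·-1333.353965) / -5409.892832 = -46.915404
y = (80.600·-1333.353965 − 769.297337·95.132) / -5409.892832 = 33.393106
|P − Q| = √((-46.915404 − -32.965)² + (33.393106 − 44.875)²) = 18.067863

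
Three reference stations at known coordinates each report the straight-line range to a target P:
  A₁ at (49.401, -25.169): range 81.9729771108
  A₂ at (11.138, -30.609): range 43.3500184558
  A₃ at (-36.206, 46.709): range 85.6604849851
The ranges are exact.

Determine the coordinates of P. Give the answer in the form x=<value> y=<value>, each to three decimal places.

eq1: (x − 49.401)² + (y + 25.169)² = 81.9729771108²
eq2: (x − 11.138)² + (y + 30.609)² = 43.3500184558²
eq3: (x + 36.206)² + (y − 46.709)² = 85.6604849851²
eq1−eq2, eq1−eq3 (x²,y² cancel):
  -76.526·x − 10.880·y = 2827.373439
  -171.214·x + 143.756·y = -199.481956
det = -76.526·143.756 − -10.880·-171.214 = -12863.879976
x = (2827.373439·143.756 − -10.880·-199.481956) / -12863.879976 = -31.427651
y = (-76.526·-199.481956 − 2827.373439·-171.214) / -12863.879976 = -38.818107

x=-31.428 y=-38.818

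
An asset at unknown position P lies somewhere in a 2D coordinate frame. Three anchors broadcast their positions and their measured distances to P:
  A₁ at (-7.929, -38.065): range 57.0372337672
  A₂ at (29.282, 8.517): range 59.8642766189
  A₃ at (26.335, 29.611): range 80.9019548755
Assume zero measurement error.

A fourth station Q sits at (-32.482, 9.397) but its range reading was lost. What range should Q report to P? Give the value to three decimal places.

99.168

eq1: (x + 7.929)² + (y + 38.065)² = 57.0372337672²
eq2: (x − 29.282)² + (y − 8.517)² = 59.8642766189²
eq3: (x − 26.335)² + (y − 29.611)² = 80.9019548755²
eq2−eq1, eq2−eq3 (x²,y² cancel):
  -74.422·x − 93.164·y = 912.324032
  -5.894·x + 42.188·y = -2321.025955
det = -74.422·42.188 − -93.164·-5.894 = -3688.823952
x = (912.324032·42.188 − -93.164·-2321.025955) / -3688.823952 = 48.185259
y = (-74.422·-2321.025955 − 912.324032·-5.894) / -3688.823952 = -48.284395
|P − Q| = √((48.185259 − -32.482)² + (-48.284395 − 9.397)²) = 99.168291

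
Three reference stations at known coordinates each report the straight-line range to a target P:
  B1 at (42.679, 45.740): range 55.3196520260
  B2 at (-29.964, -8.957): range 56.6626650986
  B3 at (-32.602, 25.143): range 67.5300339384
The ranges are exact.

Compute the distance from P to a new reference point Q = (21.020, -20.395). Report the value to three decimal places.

14.342

eq1: (x − 42.679)² + (y − 45.740)² = 55.3196520260²
eq2: (x + 29.964)² + (y + 8.957)² = 56.6626650986²
eq3: (x + 32.602)² + (y − 25.143)² = 67.5300339384²
eq2−eq3, eq2−eq1 (x²,y² cancel):
  -5.276·x + 68.200·y = -632.656160
  145.286·x + 109.394·y = 3085.969212
det = -5.276·109.394 − 68.200·145.286 = -10485.667944
x = (-632.656160·109.394 − 68.200·3085.969212) / -10485.667944 = 26.671824
y = (-5.276·3085.969212 − -632.656160·145.286) / -10485.667944 = -7.213132
|P − Q| = √((26.671824 − 21.020)² + (-7.213132 − -20.395)²) = 14.342411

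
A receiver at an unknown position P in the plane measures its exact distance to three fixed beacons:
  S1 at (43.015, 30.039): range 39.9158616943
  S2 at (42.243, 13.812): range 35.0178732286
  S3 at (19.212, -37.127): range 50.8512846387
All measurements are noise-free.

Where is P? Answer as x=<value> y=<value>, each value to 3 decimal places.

x=7.258 y=12.299

eq1: (x − 43.015)² + (y − 30.039)² = 39.9158616943²
eq2: (x − 42.243)² + (y − 13.812)² = 35.0178732286²
eq3: (x − 19.212)² + (y + 37.127)² = 50.8512846387²
eq3−eq2, eq3−eq1 (x²,y² cancel):
  46.062·x + 101.878·y = 1587.329024
  47.606·x + 134.332·y = 1997.693808
det = 46.062·134.332 − 101.878·47.606 = 1337.596516
x = (1587.329024·134.332 − 101.878·1997.693808) / 1337.596516 = 7.257818
y = (46.062·1997.693808 − 1587.329024·47.606) / 1337.596516 = 12.299215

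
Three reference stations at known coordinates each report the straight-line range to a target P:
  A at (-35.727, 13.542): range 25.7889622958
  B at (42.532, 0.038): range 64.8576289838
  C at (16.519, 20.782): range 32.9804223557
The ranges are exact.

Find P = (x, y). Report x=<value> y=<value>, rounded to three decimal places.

x=-15.335 y=29.329

eq1: (x + 35.727)² + (y − 13.542)² = 25.7889622958²
eq2: (x − 42.532)² + (y − 0.038)² = 64.8576289838²
eq3: (x − 16.519)² + (y − 20.782)² = 32.9804223557²
eq1−eq3, eq1−eq2 (x²,y² cancel):
  104.492·x + 14.480·y = -1177.673090
  156.518·x − 27.008·y = -3192.273286
det = 104.492·-27.008 − 14.480·156.518 = -5088.500576
x = (-1177.673090·-27.008 − 14.480·-3192.273286) / -5088.500576 = -15.334716
y = (104.492·-3192.273286 − -1177.673090·156.518) / -5088.500576 = 29.328872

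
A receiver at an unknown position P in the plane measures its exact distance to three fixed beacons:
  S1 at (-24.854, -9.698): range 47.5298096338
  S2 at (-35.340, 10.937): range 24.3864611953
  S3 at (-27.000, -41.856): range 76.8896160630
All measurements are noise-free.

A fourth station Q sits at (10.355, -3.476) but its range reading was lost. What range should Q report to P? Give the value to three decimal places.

eq1: (x + 24.854)² + (y + 9.698)² = 47.5298096338²
eq2: (x + 35.340)² + (y − 10.937)² = 24.3864611953²
eq3: (x + 27.000)² + (y + 41.856)² = 76.8896160630²
eq3−eq2, eq3−eq1 (x²,y² cancel):
  -16.680·x + 105.586·y = 4204.922402
  4.292·x + 64.316·y = 1883.778038
det = -16.680·64.316 − 105.586·4.292 = -1525.965992
x = (4204.922402·64.316 − 105.586·1883.778038) / -1525.965992 = -46.883877
y = (-16.680·1883.778038 − 4204.922402·4.292) / -1525.965992 = 32.418117
|P − Q| = √((-46.883877 − 10.355)² + (32.418117 − -3.476)²) = 67.562391

67.562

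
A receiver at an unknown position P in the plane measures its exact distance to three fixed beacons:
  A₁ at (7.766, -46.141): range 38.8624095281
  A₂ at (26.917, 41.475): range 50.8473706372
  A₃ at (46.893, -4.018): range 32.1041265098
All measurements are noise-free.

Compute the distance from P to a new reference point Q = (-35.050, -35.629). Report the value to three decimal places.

57.215

eq1: (x − 7.766)² + (y + 46.141)² = 38.8624095281²
eq2: (x − 26.917)² + (y − 41.475)² = 50.8473706372²
eq3: (x − 46.893)² + (y + 4.018)² = 32.1041265098²
eq2−eq3, eq2−eq1 (x²,y² cancel):
  39.952·x − 90.986·y = 1325.177421
  -38.302·x − 175.232·y = 819.770349
det = 39.952·-175.232 − -90.986·-38.302 = -10485.814636
x = (1325.177421·-175.232 − -90.986·819.770349) / -10485.814636 = 15.032296
y = (39.952·819.770349 − 1325.177421·-38.302) / -10485.814636 = -7.963941
|P − Q| = √((15.032296 − -35.050)² + (-7.963941 − -35.629)²) = 57.215311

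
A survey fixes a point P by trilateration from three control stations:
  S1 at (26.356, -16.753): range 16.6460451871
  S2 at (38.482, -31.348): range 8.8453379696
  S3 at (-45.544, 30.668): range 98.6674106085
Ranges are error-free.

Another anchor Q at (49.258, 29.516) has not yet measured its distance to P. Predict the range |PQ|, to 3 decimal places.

eq1: (x − 26.356)² + (y + 16.753)² = 16.6460451871²
eq2: (x − 38.482)² + (y + 31.348)² = 8.8453379696²
eq3: (x + 45.544)² + (y − 30.668)² = 98.6674106085²
eq2−eq1, eq2−eq3 (x²,y² cancel):
  -24.252·x + 29.190·y = -1687.110500
  -168.052·x + 124.032·y = -9105.797180
det = -24.252·124.032 − 29.190·-168.052 = 1897.413816
x = (-1687.110500·124.032 − 29.190·-9105.797180) / 1897.413816 = 29.799788
y = (-24.252·-9105.797180 − -1687.110500·-168.052) / 1897.413816 = -33.038919
|P − Q| = √((29.799788 − 49.258)² + (-33.038919 − 29.516)²) = 65.511372

65.511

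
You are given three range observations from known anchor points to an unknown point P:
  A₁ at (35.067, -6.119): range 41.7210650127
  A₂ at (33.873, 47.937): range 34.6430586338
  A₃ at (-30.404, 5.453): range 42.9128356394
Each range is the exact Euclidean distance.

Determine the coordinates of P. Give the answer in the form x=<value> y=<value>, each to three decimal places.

x=7.635 y=25.316

eq1: (x − 35.067)² + (y + 6.119)² = 41.7210650127²
eq2: (x − 33.873)² + (y − 47.937)² = 34.6430586338²
eq3: (x + 30.404)² + (y − 5.453)² = 42.9128356394²
eq2−eq1, eq2−eq3 (x²,y² cancel):
  2.388·x − 108.112·y = -2718.705202
  -128.554·x − 84.968·y = -3132.567624
det = 2.388·-84.968 − -108.112·-128.554 = -14101.133632
x = (-2718.705202·-84.968 − -108.112·-3132.567624) / -14101.133632 = 7.635216
y = (2.388·-3132.567624 − -2718.705202·-128.554) / -14101.133632 = 25.315766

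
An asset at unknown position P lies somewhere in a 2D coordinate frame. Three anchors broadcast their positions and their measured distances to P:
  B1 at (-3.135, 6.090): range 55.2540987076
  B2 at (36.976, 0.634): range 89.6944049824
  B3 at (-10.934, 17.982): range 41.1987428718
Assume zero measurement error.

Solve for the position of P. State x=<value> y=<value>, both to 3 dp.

eq1: (x + 3.135)² + (y − 6.090)² = 55.2540987076²
eq2: (x − 36.976)² + (y − 0.634)² = 89.6944049824²
eq3: (x + 10.934)² + (y − 17.982)² = 41.1987428718²
eq1−eq3, eq1−eq2 (x²,y² cancel):
  -15.598·x + 23.784·y = 1751.667365
  80.222·x − 10.912·y = -3671.360654
det = -15.598·-10.912 − 23.784·80.222 = -1737.794672
x = (1751.667365·-10.912 − 23.784·-3671.360654) / -1737.794672 = -39.248277
y = (-15.598·-3671.360654 − 1751.667365·80.222) / -1737.794672 = 47.909213

x=-39.248 y=47.909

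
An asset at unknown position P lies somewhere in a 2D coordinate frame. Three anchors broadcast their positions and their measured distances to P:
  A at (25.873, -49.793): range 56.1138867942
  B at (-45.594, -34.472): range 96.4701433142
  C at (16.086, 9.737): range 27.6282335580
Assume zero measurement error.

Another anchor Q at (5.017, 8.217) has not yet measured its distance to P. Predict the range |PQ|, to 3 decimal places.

eq1: (x − 25.873)² + (y + 49.793)² = 56.1138867942²
eq2: (x + 45.594)² + (y + 34.472)² = 96.4701433142²
eq3: (x − 16.086)² + (y − 9.737)² = 27.6282335580²
eq2−eq1, eq2−eq3 (x²,y² cancel):
  142.934·x − 30.642·y = 6039.343618
  123.360·x + 88.418·y = 5629.606207
det = 142.934·88.418 − -30.642·123.360 = 16417.935532
x = (6039.343618·88.418 − -30.642·5629.606207) / 16417.935532 = 43.031542
y = (142.934·5629.606207 − 6039.343618·123.360) / 16417.935532 = 3.633143
|P − Q| = √((43.031542 − 5.017)² + (3.633143 − 8.217)²) = 38.289909

38.290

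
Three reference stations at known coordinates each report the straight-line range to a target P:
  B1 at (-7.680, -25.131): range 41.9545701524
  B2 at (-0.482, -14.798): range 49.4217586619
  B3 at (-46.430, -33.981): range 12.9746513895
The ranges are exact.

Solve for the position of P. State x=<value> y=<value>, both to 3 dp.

x=-49.465 y=-21.366

eq1: (x + 7.680)² + (y + 25.131)² = 41.9545701524²
eq2: (x + 0.482)² + (y + 14.798)² = 49.4217586619²
eq3: (x + 46.430)² + (y + 33.981)² = 12.9746513895²
eq3−eq1, eq3−eq2 (x²,y² cancel):
  77.500·x + 17.700·y = -4211.748078
  91.896·x + 38.366·y = -5365.408784
det = 77.500·38.366 − 17.700·91.896 = 1346.805800
x = (-4211.748078·38.366 − 17.700·-5365.408784) / 1346.805800 = -49.465328
y = (77.500·-5365.408784 − -4211.748078·91.896) / 1346.805800 = -21.366391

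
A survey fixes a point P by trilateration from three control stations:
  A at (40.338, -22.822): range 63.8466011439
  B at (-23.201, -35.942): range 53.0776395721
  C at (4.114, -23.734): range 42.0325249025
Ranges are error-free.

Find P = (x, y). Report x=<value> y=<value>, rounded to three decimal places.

eq1: (x − 40.338)² + (y + 22.822)² = 63.8466011439²
eq2: (x + 23.201)² + (y + 35.942)² = 53.0776395721²
eq3: (x − 4.114)² + (y + 23.734)² = 42.0325249025²
eq2−eq1, eq2−eq3 (x²,y² cancel):
  127.078·x + 26.240·y = -941.268492
  54.630·x + 24.416·y = -199.383340
det = 127.078·24.416 − 26.240·54.630 = 1669.245248
x = (-941.268492·24.416 − 26.240·-199.383340) / 1669.245248 = -10.633664
y = (127.078·-199.383340 − -941.268492·54.630) / 1669.245248 = 15.626381

x=-10.634 y=15.626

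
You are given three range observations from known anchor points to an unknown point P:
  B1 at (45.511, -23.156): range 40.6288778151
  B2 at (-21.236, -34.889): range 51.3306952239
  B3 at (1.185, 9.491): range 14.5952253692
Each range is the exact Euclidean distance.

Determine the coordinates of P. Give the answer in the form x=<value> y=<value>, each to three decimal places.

x=13.975 y=2.461

eq1: (x − 45.511)² + (y + 23.156)² = 40.6288778151²
eq2: (x + 21.236)² + (y + 34.889)² = 51.3306952239²
eq3: (x − 1.185)² + (y − 9.491)² = 14.5952253692²
eq2−eq3, eq2−eq1 (x²,y² cancel):
  44.842·x + 88.760·y = 845.092958
  133.494·x + 23.466·y = 1923.376000
det = 44.842·23.466 − 88.760·133.494 = -10796.665068
x = (845.092958·23.466 − 88.760·1923.376000) / -10796.665068 = 13.975418
y = (44.842·1923.376000 − 845.092958·133.494) / -10796.665068 = 2.460650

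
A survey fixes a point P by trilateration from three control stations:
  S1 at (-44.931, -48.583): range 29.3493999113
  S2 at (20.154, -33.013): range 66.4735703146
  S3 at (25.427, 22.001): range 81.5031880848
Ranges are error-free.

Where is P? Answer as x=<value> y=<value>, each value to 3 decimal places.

eq1: (x + 44.931)² + (y + 48.583)² = 29.3493999113²
eq2: (x − 20.154)² + (y + 33.013)² = 66.4735703146²
eq3: (x − 25.427)² + (y − 22.001)² = 81.5031880848²
eq1−eq2, eq1−eq3 (x²,y² cancel):
  130.170·x + 31.140·y = -6440.409040
  140.716·x + 141.168·y = -9029.908713
det = 130.170·141.168 − 31.140·140.716 = 13993.942320
x = (-6440.409040·141.168 − 31.140·-9029.908713) / 13993.942320 = -44.875725
y = (130.170·-9029.908713 − -6440.409040·140.716) / 13993.942320 = -19.233652

x=-44.876 y=-19.234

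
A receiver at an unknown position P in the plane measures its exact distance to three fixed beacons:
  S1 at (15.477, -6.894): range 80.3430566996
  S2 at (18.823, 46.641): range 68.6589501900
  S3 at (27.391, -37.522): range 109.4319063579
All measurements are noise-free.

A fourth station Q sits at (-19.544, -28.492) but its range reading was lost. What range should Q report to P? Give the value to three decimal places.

eq1: (x − 15.477)² + (y + 6.894)² = 80.3430566996²
eq2: (x − 18.823)² + (y − 46.641)² = 68.6589501900²
eq3: (x − 27.391)² + (y + 37.522)² = 109.4319063579²
eq2−eq1, eq2−eq3 (x²,y² cancel):
  -6.692·x − 107.070·y = -3983.578764
  17.136·x − 168.326·y = -7632.811533
det = -6.692·-168.326 − -107.070·17.136 = 2961.189112
x = (-3983.578764·-168.326 − -107.070·-7632.811533) / 2961.189112 = -49.542682
y = (-6.692·-7632.811533 − -3983.578764·17.136) / 2961.189112 = 40.301844
|P − Q| = √((-49.542682 − -19.544)² + (40.301844 − -28.492)²) = 75.050076

75.050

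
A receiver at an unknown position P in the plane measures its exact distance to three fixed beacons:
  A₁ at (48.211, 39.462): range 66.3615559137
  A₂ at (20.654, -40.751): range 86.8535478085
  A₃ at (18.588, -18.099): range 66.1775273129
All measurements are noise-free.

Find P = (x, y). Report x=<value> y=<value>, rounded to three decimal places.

x=-18.104 y=36.975

eq1: (x − 48.211)² + (y − 39.462)² = 66.3615559137²
eq2: (x − 20.654)² + (y + 40.751)² = 86.8535478085²
eq3: (x − 18.588)² + (y + 18.099)² = 66.1775273129²
eq2−eq3, eq2−eq1 (x²,y² cancel):
  -4.132·x + 45.304·y = 1749.929474
  55.114·x + 160.426·y = 4934.000912
det = -4.132·160.426 − 45.304·55.114 = -3159.764888
x = (1749.929474·160.426 − 45.304·4934.000912) / -3159.764888 = -18.103945
y = (-4.132·4934.000912 − 1749.929474·55.114) / -3159.764888 = 36.975189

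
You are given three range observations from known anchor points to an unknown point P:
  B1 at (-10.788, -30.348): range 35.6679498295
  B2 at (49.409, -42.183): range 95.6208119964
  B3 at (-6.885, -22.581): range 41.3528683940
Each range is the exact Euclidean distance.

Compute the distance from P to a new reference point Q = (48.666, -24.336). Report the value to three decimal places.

95.388

eq1: (x + 10.788)² + (y + 30.348)² = 35.6679498295²
eq2: (x − 49.409)² + (y + 42.183)² = 95.6208119964²
eq3: (x + 6.885)² + (y + 22.581)² = 41.3528683940²
eq3−eq2, eq3−eq1 (x²,y² cancel):
  112.588·x − 39.204·y = -3769.929978
  -7.806·x − 15.534·y = 917.934341
det = 112.588·-15.534 − -39.204·-7.806 = -2054.968416
x = (-3769.929978·-15.534 − -39.204·917.934341) / -2054.968416 = -46.009851
y = (112.588·917.934341 − -3769.929978·-7.806) / -2054.968416 = -35.971511
|P − Q| = √((-46.009851 − 48.666)² + (-35.971511 − -24.336)²) = 95.388164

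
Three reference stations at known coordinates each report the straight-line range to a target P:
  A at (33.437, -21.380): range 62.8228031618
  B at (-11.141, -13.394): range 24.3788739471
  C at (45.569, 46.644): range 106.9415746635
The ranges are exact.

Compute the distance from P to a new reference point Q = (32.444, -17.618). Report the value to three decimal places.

eq1: (x − 33.437)² + (y + 21.380)² = 62.8228031618²
eq2: (x + 11.141)² + (y + 13.394)² = 24.3788739471²
eq3: (x − 45.569)² + (y − 46.644)² = 106.9415746635²
eq1−eq2, eq1−eq3 (x²,y² cancel):
  -89.156·x + 15.972·y = 2080.758850
  24.264·x + 136.048·y = -4812.736666
det = -89.156·136.048 − 15.972·24.264 = -12517.040096
x = (2080.758850·136.048 − 15.972·-4812.736666) / -12517.040096 = -28.756967
y = (-89.156·-4812.736666 − 2080.758850·24.264) / -12517.040096 = -30.246513
|P − Q| = √((-28.756967 − 32.444)² + (-30.246513 − -17.618)²) = 62.490301

62.490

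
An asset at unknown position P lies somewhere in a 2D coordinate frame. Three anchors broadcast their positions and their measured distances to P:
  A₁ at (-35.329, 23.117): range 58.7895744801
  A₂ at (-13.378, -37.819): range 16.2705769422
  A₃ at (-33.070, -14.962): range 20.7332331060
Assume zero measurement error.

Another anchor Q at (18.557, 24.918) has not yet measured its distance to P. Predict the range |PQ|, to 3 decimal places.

eq1: (x + 35.329)² + (y − 23.117)² = 58.7895744801²
eq2: (x + 13.378)² + (y + 37.819)² = 16.2705769422²
eq3: (x + 33.070)² + (y + 14.962)² = 20.7332331060²
eq2−eq3, eq2−eq1 (x²,y² cancel):
  -39.384·x + 45.714·y = -456.896582
  -43.902·x + 121.872·y = -3018.196109
det = -39.384·121.872 − 45.714·-43.902 = -2792.870820
x = (-456.896582·121.872 − 45.714·-3018.196109) / -2792.870820 = -29.464634
y = (-39.384·-3018.196109 − -456.896582·-43.902) / -2792.870820 = -35.379353
|P − Q| = √((-29.464634 − 18.557)² + (-35.379353 − 24.918)²) = 77.083384

77.083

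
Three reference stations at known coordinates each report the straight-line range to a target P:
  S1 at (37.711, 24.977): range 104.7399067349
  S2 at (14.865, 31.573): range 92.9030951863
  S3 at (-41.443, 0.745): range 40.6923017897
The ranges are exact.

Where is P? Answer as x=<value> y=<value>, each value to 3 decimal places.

x=-44.575 y=-39.827

eq1: (x − 37.711)² + (y − 24.977)² = 104.7399067349²
eq2: (x − 14.865)² + (y − 31.573)² = 92.9030951863²
eq3: (x + 41.443)² + (y − 0.745)² = 40.6923017897²
eq1−eq3, eq1−eq2 (x²,y² cancel):
  -158.308·x − 48.464·y = 8986.691862
  -45.692·x + 13.192·y = 1511.315472
det = -158.308·13.192 − -48.464·-45.692 = -4302.816224
x = (8986.691862·13.192 − -48.464·1511.315472) / -4302.816224 = -44.574721
y = (-158.308·1511.315472 − 8986.691862·-45.692) / -4302.816224 = -39.826613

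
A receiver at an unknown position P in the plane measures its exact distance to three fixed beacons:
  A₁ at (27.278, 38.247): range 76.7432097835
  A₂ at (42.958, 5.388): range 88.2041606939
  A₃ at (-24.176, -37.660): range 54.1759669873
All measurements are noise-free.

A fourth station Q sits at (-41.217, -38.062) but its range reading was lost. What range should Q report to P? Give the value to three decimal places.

eq1: (x − 27.278)² + (y − 38.247)² = 76.7432097835²
eq2: (x − 42.958)² + (y − 5.388)² = 88.2041606939²
eq3: (x + 24.176)² + (y + 37.660)² = 54.1759669873²
eq2−eq1, eq2−eq3 (x²,y² cancel):
  -31.360·x + 65.718·y = 2222.955701
  -134.268·x − 86.096·y = 4973.272833
det = -31.360·-86.096 − 65.718·-134.268 = 11523.794984
x = (2222.955701·-86.096 − 65.718·4973.272833) / 11523.794984 = -44.969660
y = (-31.360·4973.272833 − 2222.955701·-134.268) / 11523.794984 = 12.366584
|P − Q| = √((-44.969660 − -41.217)² + (12.366584 − -38.062)²) = 50.568019

50.568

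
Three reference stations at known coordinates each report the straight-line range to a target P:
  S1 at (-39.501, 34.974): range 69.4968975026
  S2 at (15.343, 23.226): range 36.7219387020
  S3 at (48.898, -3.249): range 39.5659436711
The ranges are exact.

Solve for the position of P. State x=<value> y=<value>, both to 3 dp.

eq1: (x + 39.501)² + (y − 34.974)² = 69.4968975026²
eq2: (x − 15.343)² + (y − 23.226)² = 36.7219387020²
eq3: (x − 48.898)² + (y + 3.249)² = 39.5659436711²
eq3−eq1, eq3−eq2 (x²,y² cancel):
  -176.798·x + 76.446·y = -2882.415592
  -67.110·x + 52.950·y = -1409.752563
det = -176.798·52.950 − 76.446·-67.110 = -4231.163040
x = (-2882.415592·52.950 − 76.446·-1409.752563) / -4231.163040 = 10.600859
y = (-176.798·-1409.752563 − -2882.415592·-67.110) / -4231.163040 = -13.188460

x=10.601 y=-13.188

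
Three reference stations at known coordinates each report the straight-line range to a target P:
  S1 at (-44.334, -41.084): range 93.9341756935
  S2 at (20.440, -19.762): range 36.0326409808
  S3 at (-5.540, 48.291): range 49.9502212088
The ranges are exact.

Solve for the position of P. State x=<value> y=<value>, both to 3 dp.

eq1: (x + 44.334)² + (y + 41.084)² = 93.9341756935²
eq2: (x − 20.440)² + (y + 19.762)² = 36.0326409808²
eq3: (x + 5.540)² + (y − 48.291)² = 49.9502212088²
eq3−eq2, eq3−eq1 (x²,y² cancel):
  51.960·x − 136.106·y = -357.708654
  -77.588·x − 178.750·y = -5037.918433
det = 51.960·-178.750 − -136.106·-77.588 = -19848.042328
x = (-357.708654·-178.750 − -136.106·-5037.918433) / -19848.042328 = 31.325533
y = (51.960·-5037.918433 − -357.708654·-77.588) / -19848.042328 = 14.587038

x=31.326 y=14.587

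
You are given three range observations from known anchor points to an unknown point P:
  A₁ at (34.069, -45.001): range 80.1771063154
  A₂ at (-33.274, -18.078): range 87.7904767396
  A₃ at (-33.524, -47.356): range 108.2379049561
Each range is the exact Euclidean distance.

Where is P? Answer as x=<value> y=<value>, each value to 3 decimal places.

x=36.549 y=35.138

eq1: (x − 34.069)² + (y + 45.001)² = 80.1771063154²
eq2: (x + 33.274)² + (y + 18.078)² = 87.7904767396²
eq3: (x + 33.524)² + (y + 47.356)² = 108.2379049561²
eq2−eq3, eq2−eq1 (x²,y² cancel):
  -0.500·x − 58.556·y = -2075.800111
  134.686·x − 53.846·y = 3030.613031
det = -0.500·-53.846 − -58.556·134.686 = 7913.596416
x = (-2075.800111·-53.846 − -58.556·3030.613031) / 7913.596416 = 36.549009
y = (-0.500·3030.613031 − -2075.800111·134.686) / 7913.596416 = 35.137742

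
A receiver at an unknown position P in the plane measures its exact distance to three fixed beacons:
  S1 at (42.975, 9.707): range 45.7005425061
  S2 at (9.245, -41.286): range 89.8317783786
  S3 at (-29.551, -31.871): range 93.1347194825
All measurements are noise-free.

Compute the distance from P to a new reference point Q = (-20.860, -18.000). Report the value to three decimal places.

76.771

eq1: (x − 42.975)² + (y − 9.707)² = 45.7005425061²
eq2: (x − 9.245)² + (y + 41.286)² = 89.8317783786²
eq3: (x + 29.551)² + (y + 31.871)² = 93.1347194825²
eq1−eq2, eq1−eq3 (x²,y² cancel):
  -67.460·x − 101.986·y = -6132.281474
  -145.052·x − 83.156·y = -6637.590620
det = -67.460·-83.156 − -101.986·-145.052 = -9183.569512
x = (-6132.281474·-83.156 − -101.986·-6637.590620) / -9183.569512 = 18.185229
y = (-67.460·-6637.590620 − -6132.281474·-145.052) / -9183.569512 = 48.099797
|P − Q| = √((18.185229 − -20.860)² + (48.099797 − -18.000)²) = 76.770522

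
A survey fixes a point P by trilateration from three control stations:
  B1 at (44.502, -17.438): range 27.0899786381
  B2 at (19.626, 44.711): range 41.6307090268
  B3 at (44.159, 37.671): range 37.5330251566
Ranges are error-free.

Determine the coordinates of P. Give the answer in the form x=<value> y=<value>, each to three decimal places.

x=27.800 y=3.891

eq1: (x − 44.502)² + (y + 17.438)² = 27.0899786381²
eq2: (x − 19.626)² + (y − 44.711)² = 41.6307090268²
eq3: (x − 44.159)² + (y − 37.671)² = 37.5330251566²
eq2−eq1, eq2−eq3 (x²,y² cancel):
  49.752·x − 124.298·y = 899.507442
  49.066·x − 14.080·y = 1309.256082
det = 49.752·-14.080 − -124.298·49.066 = 5398.297508
x = (899.507442·-14.080 − -124.298·1309.256082) / 5398.297508 = 27.800033
y = (49.752·1309.256082 − 899.507442·49.066) / 5398.297508 = 3.890648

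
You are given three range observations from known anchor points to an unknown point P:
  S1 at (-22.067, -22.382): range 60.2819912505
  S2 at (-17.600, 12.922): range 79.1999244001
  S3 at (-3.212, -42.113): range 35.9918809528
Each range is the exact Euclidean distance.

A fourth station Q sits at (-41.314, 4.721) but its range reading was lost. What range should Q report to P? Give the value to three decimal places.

eq1: (x + 22.067)² + (y + 22.382)² = 60.2819912505²
eq2: (x + 17.600)² + (y − 12.922)² = 79.1999244001²
eq3: (x + 3.212)² + (y + 42.113)² = 35.9918809528²
eq3−eq2, eq3−eq1 (x²,y² cancel):
  -28.776·x + 110.070·y = -6284.296159
  -37.710·x + 39.462·y = -3134.418275
det = -28.776·39.462 − 110.070·-37.710 = 3015.181188
x = (-6284.296159·39.462 − 110.070·-3134.418275) / 3015.181188 = 32.175355
y = (-28.776·-3134.418275 − -6284.296159·-37.710) / 3015.181188 = -48.681913
|P − Q| = √((32.175355 − -41.314)² + (-48.681913 − 4.721)²) = 90.843582

90.844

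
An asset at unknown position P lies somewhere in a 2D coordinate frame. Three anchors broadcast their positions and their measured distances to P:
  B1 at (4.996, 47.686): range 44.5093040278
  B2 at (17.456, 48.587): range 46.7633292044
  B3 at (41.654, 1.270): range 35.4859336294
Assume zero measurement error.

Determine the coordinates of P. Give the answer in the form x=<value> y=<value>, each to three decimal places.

eq1: (x − 4.996)² + (y − 47.686)² = 44.5093040278²
eq2: (x − 17.456)² + (y − 48.587)² = 46.7633292044²
eq3: (x − 41.654)² + (y − 1.270)² = 35.4859336294²
eq3−eq1, eq3−eq2 (x²,y² cancel):
  -73.316·x + 92.832·y = -159.580663
  -48.396·x + 94.634·y = 1.182416
det = -73.316·94.634 − 92.832·-48.396 = -2445.488872
x = (-159.580663·94.634 − 92.832·1.182416) / -2445.488872 = 6.220238
y = (-73.316·1.182416 − -159.580663·-48.396) / -2445.488872 = 3.193536

x=6.220 y=3.194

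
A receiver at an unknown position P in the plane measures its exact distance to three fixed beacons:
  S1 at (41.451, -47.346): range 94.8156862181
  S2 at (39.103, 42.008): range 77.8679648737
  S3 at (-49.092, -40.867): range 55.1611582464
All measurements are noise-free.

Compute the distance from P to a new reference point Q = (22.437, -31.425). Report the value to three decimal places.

eq1: (x − 41.451)² + (y + 47.346)² = 94.8156862181²
eq2: (x − 39.103)² + (y − 42.008)² = 77.8679648737²
eq3: (x + 49.092)² + (y + 40.867)² = 55.1611582464²
eq1−eq2, eq1−eq3 (x²,y² cancel):
  -4.696·x + 178.708·y = 2260.481955
  -181.086·x + 12.958·y = 6067.568010
det = -4.696·12.958 − 178.708·-181.086 = 32300.666120
x = (2260.481955·12.958 − 178.708·6067.568010) / 32300.666120 = -32.662844
y = (-4.696·6067.568010 − 2260.481955·-181.086) / 32300.666120 = 11.790727
|P − Q| = √((-32.662844 − 22.437)² + (11.790727 − -31.425)²) = 70.025652

70.026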